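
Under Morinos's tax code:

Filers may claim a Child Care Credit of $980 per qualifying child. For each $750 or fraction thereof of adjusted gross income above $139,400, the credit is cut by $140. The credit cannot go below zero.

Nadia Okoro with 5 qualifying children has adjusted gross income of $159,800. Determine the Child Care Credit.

$980

Child Care Credit: base = 5 × $980 = $4,900. income exceeds $139,400 by $20,400, which is 28 full-or-partial $750 increments; reduction = 28 × $140 = $3,920, leaving $980.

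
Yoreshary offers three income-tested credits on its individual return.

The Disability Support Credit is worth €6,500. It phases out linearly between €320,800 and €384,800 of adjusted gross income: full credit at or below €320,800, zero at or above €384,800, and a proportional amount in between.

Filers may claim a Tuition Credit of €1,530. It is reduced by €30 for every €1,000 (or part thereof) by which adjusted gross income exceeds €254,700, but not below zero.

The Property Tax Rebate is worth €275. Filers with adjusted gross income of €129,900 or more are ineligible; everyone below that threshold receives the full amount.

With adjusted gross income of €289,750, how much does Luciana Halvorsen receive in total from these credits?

€6,950

Disability Support Credit: €289,750 is at or below the €320,800 threshold, so the full €6,500 applies.
Tuition Credit: income exceeds €254,700 by €35,050, which is 36 full-or-partial €1,000 increments; reduction = 36 × €30 = €1,080, leaving €450.
Property Tax Rebate: €289,750 meets or exceeds the €129,900 cutoff, so the credit is €0.
Total: €6,500 + €450 + €0 = €6,950.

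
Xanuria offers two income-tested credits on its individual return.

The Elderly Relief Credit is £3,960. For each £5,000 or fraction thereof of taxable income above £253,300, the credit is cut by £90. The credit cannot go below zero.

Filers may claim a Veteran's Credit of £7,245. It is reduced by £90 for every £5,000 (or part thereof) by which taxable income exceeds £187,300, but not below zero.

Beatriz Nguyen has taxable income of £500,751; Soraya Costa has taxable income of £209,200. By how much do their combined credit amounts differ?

£9,180

Beatriz (£500,751): Elderly Relief Credit: income exceeds £253,300 by £247,451 → 50 increments × £90 = £4,500 ≥ base, so the credit is £0. Veteran's Credit: income exceeds £187,300 by £313,451, which is 63 full-or-partial £5,000 increments; reduction = 63 × £90 = £5,670, leaving £1,575. total £0 + £1,575 = £1,575
Soraya (£209,200): Elderly Relief Credit: £209,200 is at or below the £253,300 threshold, so the full £3,960 applies. Veteran's Credit: income exceeds £187,300 by £21,900, which is 5 full-or-partial £5,000 increments; reduction = 5 × £90 = £450, leaving £6,795. total £3,960 + £6,795 = £10,755
Difference: |£1,575 − £10,755| = £9,180.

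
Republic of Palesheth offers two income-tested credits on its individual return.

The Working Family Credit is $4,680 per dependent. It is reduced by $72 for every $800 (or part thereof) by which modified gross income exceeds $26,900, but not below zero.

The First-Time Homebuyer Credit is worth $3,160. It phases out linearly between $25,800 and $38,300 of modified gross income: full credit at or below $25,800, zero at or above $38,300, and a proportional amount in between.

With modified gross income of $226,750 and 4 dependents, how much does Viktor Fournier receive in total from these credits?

Working Family Credit: base = 4 × $4,680 = $18,720. income exceeds $26,900 by $199,850, which is 250 full-or-partial $800 increments; reduction = 250 × $72 = $18,000, leaving $720.
First-Time Homebuyer Credit: $226,750 is at or above $38,300, so the credit is $0.
Total: $720 + $0 = $720.

$720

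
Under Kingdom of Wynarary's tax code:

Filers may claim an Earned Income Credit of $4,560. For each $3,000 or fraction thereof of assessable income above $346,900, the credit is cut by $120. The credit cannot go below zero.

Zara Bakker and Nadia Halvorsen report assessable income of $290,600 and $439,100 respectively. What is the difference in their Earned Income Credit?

$3,720

Zara ($290,600): Earned Income Credit: $290,600 is at or below the $346,900 threshold, so the full $4,560 applies.
Nadia ($439,100): Earned Income Credit: income exceeds $346,900 by $92,200, which is 31 full-or-partial $3,000 increments; reduction = 31 × $120 = $3,720, leaving $840.
Difference: |$4,560 − $840| = $3,720.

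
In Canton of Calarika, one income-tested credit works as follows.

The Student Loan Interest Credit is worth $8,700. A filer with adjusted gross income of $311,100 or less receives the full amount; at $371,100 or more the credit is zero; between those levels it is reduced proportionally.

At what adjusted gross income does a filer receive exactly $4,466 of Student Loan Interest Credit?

$340,300

$4,466 is 4,466/8,700 of the full $8,700, so 4,234/8,700 of the $60,000 range has been used: income = $311,100 + $60,000 × 4,234/8,700 = $340,300.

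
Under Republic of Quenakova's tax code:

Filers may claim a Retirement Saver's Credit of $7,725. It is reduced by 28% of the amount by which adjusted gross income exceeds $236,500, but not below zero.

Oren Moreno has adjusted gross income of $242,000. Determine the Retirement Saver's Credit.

$6,185

Retirement Saver's Credit: 28% of the $5,500 excess over $236,500 is $1,540; credit = $7,725 − $1,540 = $6,185.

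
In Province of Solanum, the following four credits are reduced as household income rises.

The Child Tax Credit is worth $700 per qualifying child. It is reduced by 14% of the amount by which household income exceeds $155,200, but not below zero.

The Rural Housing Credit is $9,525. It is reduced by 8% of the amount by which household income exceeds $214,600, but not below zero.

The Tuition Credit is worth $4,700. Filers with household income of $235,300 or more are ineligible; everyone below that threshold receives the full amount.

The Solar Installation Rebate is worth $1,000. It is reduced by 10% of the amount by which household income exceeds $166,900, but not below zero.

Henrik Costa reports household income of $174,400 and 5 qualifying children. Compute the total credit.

$15,287

Child Tax Credit: base = 5 × $700 = $3,500. 14% of the $19,200 excess over $155,200 is $2,688; credit = $3,500 − $2,688 = $812.
Rural Housing Credit: $174,400 is at or below the $214,600 threshold, so the full $9,525 applies.
Tuition Credit: $174,400 is below the $235,300 cutoff, so the full $4,700 applies.
Solar Installation Rebate: 10% of the $7,500 excess over $166,900 is $750; credit = $1,000 − $750 = $250.
Total: $812 + $9,525 + $4,700 + $250 = $15,287.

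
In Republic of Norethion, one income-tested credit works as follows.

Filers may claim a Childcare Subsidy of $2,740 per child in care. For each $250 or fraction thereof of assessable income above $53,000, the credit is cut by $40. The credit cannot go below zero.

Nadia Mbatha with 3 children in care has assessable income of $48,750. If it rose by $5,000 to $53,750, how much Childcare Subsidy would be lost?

At $48,750 — base = 3 × $2,740 = $8,220. $48,750 is at or below the $53,000 threshold, so the full $8,220 applies.
At $53,750 — base = 3 × $2,740 = $8,220. income exceeds $53,000 by $750, which is 3 full-or-partial $250 increments; reduction = 3 × $40 = $120, leaving $8,100.
Lost: $8,220 − $8,100 = $120.

$120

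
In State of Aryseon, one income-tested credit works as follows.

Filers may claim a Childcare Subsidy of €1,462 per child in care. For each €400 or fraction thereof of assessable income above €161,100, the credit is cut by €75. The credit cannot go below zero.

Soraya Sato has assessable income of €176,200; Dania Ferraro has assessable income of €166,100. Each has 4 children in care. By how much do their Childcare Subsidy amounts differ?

€1,875

Soraya (€176,200): Childcare Subsidy: base = 4 × €1,462 = €5,848. income exceeds €161,100 by €15,100, which is 38 full-or-partial €400 increments; reduction = 38 × €75 = €2,850, leaving €2,998.
Dania (€166,100): Childcare Subsidy: base = 4 × €1,462 = €5,848. income exceeds €161,100 by €5,000, which is 13 full-or-partial €400 increments; reduction = 13 × €75 = €975, leaving €4,873.
Difference: |€2,998 − €4,873| = €1,875.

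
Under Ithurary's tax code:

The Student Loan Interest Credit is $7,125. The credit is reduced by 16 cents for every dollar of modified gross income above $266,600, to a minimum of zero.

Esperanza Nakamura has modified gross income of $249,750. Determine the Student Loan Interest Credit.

Student Loan Interest Credit: $249,750 is at or below the $266,600 threshold, so the full $7,125 applies.

$7,125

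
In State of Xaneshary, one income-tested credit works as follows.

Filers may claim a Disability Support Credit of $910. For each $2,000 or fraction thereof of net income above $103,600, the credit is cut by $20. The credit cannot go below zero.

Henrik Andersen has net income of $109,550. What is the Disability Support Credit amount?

Disability Support Credit: income exceeds $103,600 by $5,950, which is 3 full-or-partial $2,000 increments; reduction = 3 × $20 = $60, leaving $850.

$850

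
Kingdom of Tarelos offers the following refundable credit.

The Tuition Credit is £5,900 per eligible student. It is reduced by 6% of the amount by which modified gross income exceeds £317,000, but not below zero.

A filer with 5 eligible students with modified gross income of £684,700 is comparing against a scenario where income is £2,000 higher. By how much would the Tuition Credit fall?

At £684,700 — base = 5 × £5,900 = £29,500. 6% of the £367,700 excess over £317,000 is £22,062; credit = £29,500 − £22,062 = £7,438.
At £686,700 — base = 5 × £5,900 = £29,500. 6% of the £369,700 excess over £317,000 is £22,182; credit = £29,500 − £22,182 = £7,318.
Lost: £7,438 − £7,318 = £120.

£120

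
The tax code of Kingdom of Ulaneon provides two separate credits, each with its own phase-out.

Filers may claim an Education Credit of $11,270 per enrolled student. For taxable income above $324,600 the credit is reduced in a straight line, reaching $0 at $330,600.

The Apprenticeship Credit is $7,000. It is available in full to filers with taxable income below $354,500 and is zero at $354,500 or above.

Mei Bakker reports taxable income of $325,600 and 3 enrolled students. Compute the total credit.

$35,175

Education Credit: base = 3 × $11,270 = $33,810. $325,600 is $1,000 into a $6,000 phase-out range, leaving 5,000/6,000 of the credit: $33,810 × 5,000/6,000 = $28,175.
Apprenticeship Credit: $325,600 is below the $354,500 cutoff, so the full $7,000 applies.
Total: $28,175 + $7,000 = $35,175.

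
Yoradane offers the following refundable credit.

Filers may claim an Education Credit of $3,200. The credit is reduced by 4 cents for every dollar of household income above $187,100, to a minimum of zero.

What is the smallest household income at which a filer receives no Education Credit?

$267,100

The credit falls by 4% of each dollar above $187,100, so it reaches zero when the excess is $3,200 / 4% = $80,000: income = $187,100 + $80,000 = $267,100.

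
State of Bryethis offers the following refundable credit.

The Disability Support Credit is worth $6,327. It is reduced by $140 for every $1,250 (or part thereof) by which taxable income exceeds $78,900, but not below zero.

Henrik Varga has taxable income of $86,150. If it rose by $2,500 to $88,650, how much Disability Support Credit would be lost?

At $86,150 — income exceeds $78,900 by $7,250, which is 6 full-or-partial $1,250 increments; reduction = 6 × $140 = $840, leaving $5,487.
At $88,650 — income exceeds $78,900 by $9,750, which is 8 full-or-partial $1,250 increments; reduction = 8 × $140 = $1,120, leaving $5,207.
Lost: $5,487 − $5,207 = $280.

$280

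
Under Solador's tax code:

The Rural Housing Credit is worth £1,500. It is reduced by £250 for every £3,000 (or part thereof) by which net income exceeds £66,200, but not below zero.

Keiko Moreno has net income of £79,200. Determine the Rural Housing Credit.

£250

Rural Housing Credit: income exceeds £66,200 by £13,000, which is 5 full-or-partial £3,000 increments; reduction = 5 × £250 = £1,250, leaving £250.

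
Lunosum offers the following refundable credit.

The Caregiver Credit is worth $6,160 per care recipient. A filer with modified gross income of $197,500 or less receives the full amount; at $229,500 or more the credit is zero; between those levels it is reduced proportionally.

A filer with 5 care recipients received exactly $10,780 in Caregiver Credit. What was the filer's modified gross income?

Full credit = 5 × $6,160 = $30,800.
$10,780 is 10,780/30,800 of the full $30,800, so 20,020/30,800 of the $32,000 range has been used: income = $197,500 + $32,000 × 20,020/30,800 = $218,300.

$218,300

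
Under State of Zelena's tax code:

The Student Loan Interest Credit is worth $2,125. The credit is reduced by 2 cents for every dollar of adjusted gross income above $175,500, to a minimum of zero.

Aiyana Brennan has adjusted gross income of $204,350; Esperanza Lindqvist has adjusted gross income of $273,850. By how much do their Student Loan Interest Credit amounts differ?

$1,390

Aiyana ($204,350): Student Loan Interest Credit: 2% of the $28,850 excess over $175,500 is $577; credit = $2,125 − $577 = $1,548.
Esperanza ($273,850): Student Loan Interest Credit: 2% of the $98,350 excess over $175,500 is $1,967; credit = $2,125 − $1,967 = $158.
Difference: |$1,548 − $158| = $1,390.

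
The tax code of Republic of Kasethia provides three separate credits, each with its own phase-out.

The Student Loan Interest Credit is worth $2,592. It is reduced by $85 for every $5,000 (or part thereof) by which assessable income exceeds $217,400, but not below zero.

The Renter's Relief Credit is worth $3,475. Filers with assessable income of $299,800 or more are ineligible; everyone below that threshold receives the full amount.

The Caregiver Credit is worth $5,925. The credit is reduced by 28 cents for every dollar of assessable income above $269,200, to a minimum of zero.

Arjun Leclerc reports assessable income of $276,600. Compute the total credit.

$8,900

Student Loan Interest Credit: income exceeds $217,400 by $59,200, which is 12 full-or-partial $5,000 increments; reduction = 12 × $85 = $1,020, leaving $1,572.
Renter's Relief Credit: $276,600 is below the $299,800 cutoff, so the full $3,475 applies.
Caregiver Credit: 28% of the $7,400 excess over $269,200 is $2,072; credit = $5,925 − $2,072 = $3,853.
Total: $1,572 + $3,475 + $3,853 = $8,900.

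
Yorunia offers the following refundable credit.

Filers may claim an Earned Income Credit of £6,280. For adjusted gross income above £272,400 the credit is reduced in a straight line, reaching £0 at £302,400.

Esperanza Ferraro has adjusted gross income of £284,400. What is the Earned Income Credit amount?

Earned Income Credit: £284,400 is £12,000 into a £30,000 phase-out range, leaving 18,000/30,000 of the credit: £6,280 × 18,000/30,000 = £3,768.

£3,768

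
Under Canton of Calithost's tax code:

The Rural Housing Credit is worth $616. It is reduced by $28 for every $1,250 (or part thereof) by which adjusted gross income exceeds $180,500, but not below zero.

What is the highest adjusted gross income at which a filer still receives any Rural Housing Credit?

$206,750

After 21 increments the reduction is 21 × $28 = $588, leaving $28; one more increment wipes it out. Increment 21 ends at excess 21 × $1,250 = $26,250, so the highest qualifying income is $180,500 + $26,250 = $206,750.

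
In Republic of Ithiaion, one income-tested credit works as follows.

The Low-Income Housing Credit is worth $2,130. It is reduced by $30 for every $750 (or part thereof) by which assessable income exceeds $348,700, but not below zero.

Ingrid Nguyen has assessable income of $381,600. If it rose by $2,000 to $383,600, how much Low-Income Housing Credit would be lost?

At $381,600 — income exceeds $348,700 by $32,900, which is 44 full-or-partial $750 increments; reduction = 44 × $30 = $1,320, leaving $810.
At $383,600 — income exceeds $348,700 by $34,900, which is 47 full-or-partial $750 increments; reduction = 47 × $30 = $1,410, leaving $720.
Lost: $810 − $720 = $90.

$90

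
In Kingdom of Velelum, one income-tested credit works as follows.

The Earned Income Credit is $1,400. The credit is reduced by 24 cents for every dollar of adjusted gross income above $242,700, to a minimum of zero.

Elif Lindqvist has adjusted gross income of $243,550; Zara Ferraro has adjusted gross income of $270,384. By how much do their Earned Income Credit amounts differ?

$1,196

Elif ($243,550): Earned Income Credit: 24% of the $850 excess over $242,700 is $204; credit = $1,400 − $204 = $1,196.
Zara ($270,384): Earned Income Credit: 24% of the $27,684 excess over $242,700 is $6,644.16 ≥ base, so the credit is $0.
Difference: |$1,196 − $0| = $1,196.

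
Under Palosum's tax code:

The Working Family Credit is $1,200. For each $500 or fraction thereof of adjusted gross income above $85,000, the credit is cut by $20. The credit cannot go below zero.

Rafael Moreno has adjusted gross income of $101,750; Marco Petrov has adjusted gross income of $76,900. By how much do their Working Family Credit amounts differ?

Rafael ($101,750): Working Family Credit: income exceeds $85,000 by $16,750, which is 34 full-or-partial $500 increments; reduction = 34 × $20 = $680, leaving $520.
Marco ($76,900): Working Family Credit: $76,900 is at or below the $85,000 threshold, so the full $1,200 applies.
Difference: |$520 − $1,200| = $680.

$680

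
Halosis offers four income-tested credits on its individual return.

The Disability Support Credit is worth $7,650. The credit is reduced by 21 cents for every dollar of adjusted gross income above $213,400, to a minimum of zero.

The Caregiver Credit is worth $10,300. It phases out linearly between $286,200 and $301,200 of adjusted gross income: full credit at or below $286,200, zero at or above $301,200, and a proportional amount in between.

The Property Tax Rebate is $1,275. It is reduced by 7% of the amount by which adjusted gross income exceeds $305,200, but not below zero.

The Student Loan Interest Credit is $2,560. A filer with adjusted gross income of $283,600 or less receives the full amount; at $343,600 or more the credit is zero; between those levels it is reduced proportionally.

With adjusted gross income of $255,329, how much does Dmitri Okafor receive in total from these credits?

Disability Support Credit: 21% of the $41,929 excess over $213,400 is $8,805.09 ≥ base, so the credit is $0.
Caregiver Credit: $255,329 is at or below the $286,200 threshold, so the full $10,300 applies.
Property Tax Rebate: $255,329 is at or below the $305,200 threshold, so the full $1,275 applies.
Student Loan Interest Credit: $255,329 is at or below the $283,600 threshold, so the full $2,560 applies.
Total: $0 + $10,300 + $1,275 + $2,560 = $14,135.

$14,135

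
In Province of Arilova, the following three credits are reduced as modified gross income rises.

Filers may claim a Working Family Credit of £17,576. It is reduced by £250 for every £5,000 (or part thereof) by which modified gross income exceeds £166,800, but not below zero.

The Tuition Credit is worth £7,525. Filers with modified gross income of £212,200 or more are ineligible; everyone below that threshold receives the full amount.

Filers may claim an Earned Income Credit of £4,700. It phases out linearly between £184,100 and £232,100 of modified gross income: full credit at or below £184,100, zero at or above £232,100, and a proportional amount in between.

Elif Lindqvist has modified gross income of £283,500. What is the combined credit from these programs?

Working Family Credit: income exceeds £166,800 by £116,700, which is 24 full-or-partial £5,000 increments; reduction = 24 × £250 = £6,000, leaving £11,576.
Tuition Credit: £283,500 meets or exceeds the £212,200 cutoff, so the credit is £0.
Earned Income Credit: £283,500 is at or above £232,100, so the credit is £0.
Total: £11,576 + £0 + £0 = £11,576.

£11,576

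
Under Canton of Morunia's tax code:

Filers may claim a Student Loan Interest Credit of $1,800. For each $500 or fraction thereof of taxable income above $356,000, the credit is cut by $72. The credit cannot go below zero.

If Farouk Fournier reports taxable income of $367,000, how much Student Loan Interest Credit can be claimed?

Student Loan Interest Credit: income exceeds $356,000 by $11,000, which is 22 full-or-partial $500 increments; reduction = 22 × $72 = $1,584, leaving $216.

$216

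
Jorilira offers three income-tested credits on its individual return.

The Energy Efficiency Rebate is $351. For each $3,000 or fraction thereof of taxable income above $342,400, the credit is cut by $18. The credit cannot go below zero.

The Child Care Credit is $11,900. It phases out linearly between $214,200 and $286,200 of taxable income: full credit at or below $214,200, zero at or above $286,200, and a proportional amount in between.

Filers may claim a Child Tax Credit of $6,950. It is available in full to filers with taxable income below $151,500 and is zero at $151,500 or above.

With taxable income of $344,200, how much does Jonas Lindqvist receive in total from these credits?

$333

Energy Efficiency Rebate: income exceeds $342,400 by $1,800, which is 1 full-or-partial $3,000 increment; reduction = 1 × $18 = $18, leaving $333.
Child Care Credit: $344,200 is at or above $286,200, so the credit is $0.
Child Tax Credit: $344,200 meets or exceeds the $151,500 cutoff, so the credit is $0.
Total: $333 + $0 + $0 = $333.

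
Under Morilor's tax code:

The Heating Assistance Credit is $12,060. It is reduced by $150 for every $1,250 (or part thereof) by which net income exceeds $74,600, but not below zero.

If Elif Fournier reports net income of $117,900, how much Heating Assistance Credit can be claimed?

$6,810

Heating Assistance Credit: income exceeds $74,600 by $43,300, which is 35 full-or-partial $1,250 increments; reduction = 35 × $150 = $5,250, leaving $6,810.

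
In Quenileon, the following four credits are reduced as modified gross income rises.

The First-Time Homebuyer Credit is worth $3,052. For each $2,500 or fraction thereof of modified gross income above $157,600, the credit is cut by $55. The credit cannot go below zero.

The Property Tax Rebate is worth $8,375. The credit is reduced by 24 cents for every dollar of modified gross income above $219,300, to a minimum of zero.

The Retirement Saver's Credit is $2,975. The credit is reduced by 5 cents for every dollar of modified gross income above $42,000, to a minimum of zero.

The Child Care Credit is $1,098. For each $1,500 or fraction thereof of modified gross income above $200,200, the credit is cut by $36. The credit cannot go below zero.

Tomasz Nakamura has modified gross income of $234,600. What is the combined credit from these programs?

$6,320

First-Time Homebuyer Credit: income exceeds $157,600 by $77,000, which is 31 full-or-partial $2,500 increments; reduction = 31 × $55 = $1,705, leaving $1,347.
Property Tax Rebate: 24% of the $15,300 excess over $219,300 is $3,672; credit = $8,375 − $3,672 = $4,703.
Retirement Saver's Credit: 5% of the $192,600 excess over $42,000 is $9,630 ≥ base, so the credit is $0.
Child Care Credit: income exceeds $200,200 by $34,400, which is 23 full-or-partial $1,500 increments; reduction = 23 × $36 = $828, leaving $270.
Total: $1,347 + $4,703 + $0 + $270 = $6,320.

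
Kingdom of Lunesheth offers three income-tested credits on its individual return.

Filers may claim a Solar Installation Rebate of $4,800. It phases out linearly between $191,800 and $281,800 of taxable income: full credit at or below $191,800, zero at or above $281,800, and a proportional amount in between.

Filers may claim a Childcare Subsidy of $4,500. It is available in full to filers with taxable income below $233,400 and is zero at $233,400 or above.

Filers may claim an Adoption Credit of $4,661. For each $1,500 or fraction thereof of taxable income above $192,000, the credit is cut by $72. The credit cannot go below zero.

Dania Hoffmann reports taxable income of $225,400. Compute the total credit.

$10,513

Solar Installation Rebate: $225,400 is $33,600 into a $90,000 phase-out range, leaving 56,400/90,000 of the credit: $4,800 × 56,400/90,000 = $3,008.
Childcare Subsidy: $225,400 is below the $233,400 cutoff, so the full $4,500 applies.
Adoption Credit: income exceeds $192,000 by $33,400, which is 23 full-or-partial $1,500 increments; reduction = 23 × $72 = $1,656, leaving $3,005.
Total: $3,008 + $4,500 + $3,005 = $10,513.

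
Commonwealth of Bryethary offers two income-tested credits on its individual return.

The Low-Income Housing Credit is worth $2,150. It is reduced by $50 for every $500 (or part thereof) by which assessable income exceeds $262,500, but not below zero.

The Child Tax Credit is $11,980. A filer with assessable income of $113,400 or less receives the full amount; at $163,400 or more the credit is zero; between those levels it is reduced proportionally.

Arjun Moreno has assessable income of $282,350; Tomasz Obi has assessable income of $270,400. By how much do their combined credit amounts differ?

$1,200

Arjun ($282,350): Low-Income Housing Credit: income exceeds $262,500 by $19,850, which is 40 full-or-partial $500 increments; reduction = 40 × $50 = $2,000, leaving $150. Child Tax Credit: $282,350 is at or above $163,400, so the credit is $0. total $150 + $0 = $150
Tomasz ($270,400): Low-Income Housing Credit: income exceeds $262,500 by $7,900, which is 16 full-or-partial $500 increments; reduction = 16 × $50 = $800, leaving $1,350. Child Tax Credit: $270,400 is at or above $163,400, so the credit is $0. total $1,350 + $0 = $1,350
Difference: |$150 − $1,350| = $1,200.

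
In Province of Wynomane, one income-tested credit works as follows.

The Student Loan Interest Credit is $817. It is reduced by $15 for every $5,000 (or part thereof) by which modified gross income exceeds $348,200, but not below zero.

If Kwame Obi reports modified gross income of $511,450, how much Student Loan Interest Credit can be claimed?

Student Loan Interest Credit: income exceeds $348,200 by $163,250, which is 33 full-or-partial $5,000 increments; reduction = 33 × $15 = $495, leaving $322.

$322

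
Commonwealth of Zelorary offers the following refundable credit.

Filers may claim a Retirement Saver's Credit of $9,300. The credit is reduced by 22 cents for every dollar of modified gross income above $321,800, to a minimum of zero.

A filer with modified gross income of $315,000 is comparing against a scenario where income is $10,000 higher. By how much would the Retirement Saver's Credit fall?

$704

At $315,000 — $315,000 is at or below the $321,800 threshold, so the full $9,300 applies.
At $325,000 — 22% of the $3,200 excess over $321,800 is $704; credit = $9,300 − $704 = $8,596.
Lost: $9,300 − $8,596 = $704.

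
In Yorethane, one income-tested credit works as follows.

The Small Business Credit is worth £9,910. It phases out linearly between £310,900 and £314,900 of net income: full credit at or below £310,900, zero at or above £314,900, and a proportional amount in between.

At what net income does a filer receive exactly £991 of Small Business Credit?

£314,500

£991 is 991/9,910 of the full £9,910, so 8,919/9,910 of the £4,000 range has been used: income = £310,900 + £4,000 × 8,919/9,910 = £314,500.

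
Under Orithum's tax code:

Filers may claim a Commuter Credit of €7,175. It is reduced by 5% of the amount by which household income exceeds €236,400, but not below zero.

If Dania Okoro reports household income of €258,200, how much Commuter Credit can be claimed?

Commuter Credit: 5% of the €21,800 excess over €236,400 is €1,090; credit = €7,175 − €1,090 = €6,085.

€6,085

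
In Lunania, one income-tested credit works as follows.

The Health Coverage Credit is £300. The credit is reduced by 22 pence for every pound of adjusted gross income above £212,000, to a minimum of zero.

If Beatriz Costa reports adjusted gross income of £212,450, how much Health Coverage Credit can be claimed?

Health Coverage Credit: 22% of the £450 excess over £212,000 is £99; credit = £300 − £99 = £201.

£201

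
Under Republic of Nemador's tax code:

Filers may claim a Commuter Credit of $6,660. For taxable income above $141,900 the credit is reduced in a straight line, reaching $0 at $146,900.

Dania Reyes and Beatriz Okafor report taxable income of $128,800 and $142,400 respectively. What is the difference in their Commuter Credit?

Dania ($128,800): Commuter Credit: $128,800 is at or below the $141,900 threshold, so the full $6,660 applies.
Beatriz ($142,400): Commuter Credit: $142,400 is $500 into a $5,000 phase-out range, leaving 4,500/5,000 of the credit: $6,660 × 4,500/5,000 = $5,994.
Difference: |$6,660 − $5,994| = $666.

$666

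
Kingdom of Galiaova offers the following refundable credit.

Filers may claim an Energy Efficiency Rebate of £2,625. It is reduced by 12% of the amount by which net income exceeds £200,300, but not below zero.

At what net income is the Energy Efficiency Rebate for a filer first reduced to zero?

The credit falls by 12% of each pound above £200,300, so it reaches zero when the excess is £2,625 / 12% = £21,875: income = £200,300 + £21,875 = £222,175.

£222,175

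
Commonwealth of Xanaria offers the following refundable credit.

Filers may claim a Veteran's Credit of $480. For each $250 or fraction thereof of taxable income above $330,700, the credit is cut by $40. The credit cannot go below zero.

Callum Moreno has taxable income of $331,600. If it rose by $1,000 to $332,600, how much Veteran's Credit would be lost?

At $331,600 — income exceeds $330,700 by $900, which is 4 full-or-partial $250 increments; reduction = 4 × $40 = $160, leaving $320.
At $332,600 — income exceeds $330,700 by $1,900, which is 8 full-or-partial $250 increments; reduction = 8 × $40 = $320, leaving $160.
Lost: $320 − $160 = $160.

$160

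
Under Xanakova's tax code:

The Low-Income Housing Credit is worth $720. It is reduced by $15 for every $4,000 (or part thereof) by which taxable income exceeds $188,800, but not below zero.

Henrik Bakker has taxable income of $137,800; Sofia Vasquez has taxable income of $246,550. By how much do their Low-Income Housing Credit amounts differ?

Henrik ($137,800): Low-Income Housing Credit: $137,800 is at or below the $188,800 threshold, so the full $720 applies.
Sofia ($246,550): Low-Income Housing Credit: income exceeds $188,800 by $57,750, which is 15 full-or-partial $4,000 increments; reduction = 15 × $15 = $225, leaving $495.
Difference: |$720 − $495| = $225.

$225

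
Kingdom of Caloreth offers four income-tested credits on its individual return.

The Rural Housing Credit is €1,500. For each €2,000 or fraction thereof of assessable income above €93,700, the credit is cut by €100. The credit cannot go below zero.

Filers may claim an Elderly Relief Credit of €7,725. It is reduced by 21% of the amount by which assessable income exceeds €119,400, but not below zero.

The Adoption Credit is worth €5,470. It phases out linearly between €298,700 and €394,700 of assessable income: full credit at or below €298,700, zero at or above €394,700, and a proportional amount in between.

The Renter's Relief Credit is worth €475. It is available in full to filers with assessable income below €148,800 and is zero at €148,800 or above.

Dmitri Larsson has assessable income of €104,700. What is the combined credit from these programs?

Rural Housing Credit: income exceeds €93,700 by €11,000, which is 6 full-or-partial €2,000 increments; reduction = 6 × €100 = €600, leaving €900.
Elderly Relief Credit: €104,700 is at or below the €119,400 threshold, so the full €7,725 applies.
Adoption Credit: €104,700 is at or below the €298,700 threshold, so the full €5,470 applies.
Renter's Relief Credit: €104,700 is below the €148,800 cutoff, so the full €475 applies.
Total: €900 + €7,725 + €5,470 + €475 = €14,570.

€14,570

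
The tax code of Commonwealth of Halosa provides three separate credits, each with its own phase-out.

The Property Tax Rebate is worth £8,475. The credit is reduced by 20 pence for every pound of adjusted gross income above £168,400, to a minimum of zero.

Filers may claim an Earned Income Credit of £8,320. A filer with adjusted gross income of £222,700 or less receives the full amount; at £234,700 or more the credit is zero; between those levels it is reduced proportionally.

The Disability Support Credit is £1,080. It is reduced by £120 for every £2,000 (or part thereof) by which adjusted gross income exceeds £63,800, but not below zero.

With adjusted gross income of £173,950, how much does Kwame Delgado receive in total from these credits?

£15,685

Property Tax Rebate: 20% of the £5,550 excess over £168,400 is £1,110; credit = £8,475 − £1,110 = £7,365.
Earned Income Credit: £173,950 is at or below the £222,700 threshold, so the full £8,320 applies.
Disability Support Credit: income exceeds £63,800 by £110,150 → 56 increments × £120 = £6,720 ≥ base, so the credit is £0.
Total: £7,365 + £8,320 + £0 = £15,685.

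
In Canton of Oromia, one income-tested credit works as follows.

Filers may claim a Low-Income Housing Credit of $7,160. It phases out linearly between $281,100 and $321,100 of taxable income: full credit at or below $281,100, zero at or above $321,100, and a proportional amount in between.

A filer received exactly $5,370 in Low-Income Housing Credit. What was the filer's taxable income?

$5,370 is 5,370/7,160 of the full $7,160, so 1,790/7,160 of the $40,000 range has been used: income = $281,100 + $40,000 × 1,790/7,160 = $291,100.

$291,100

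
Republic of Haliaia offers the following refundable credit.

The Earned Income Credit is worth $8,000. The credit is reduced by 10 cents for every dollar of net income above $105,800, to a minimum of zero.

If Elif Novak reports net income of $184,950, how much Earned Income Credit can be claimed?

Earned Income Credit: 10% of the $79,150 excess over $105,800 is $7,915; credit = $8,000 − $7,915 = $85.

$85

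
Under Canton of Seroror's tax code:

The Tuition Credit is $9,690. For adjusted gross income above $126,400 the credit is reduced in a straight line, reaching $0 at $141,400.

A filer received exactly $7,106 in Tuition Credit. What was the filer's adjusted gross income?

$130,400

$7,106 is 7,106/9,690 of the full $9,690, so 2,584/9,690 of the $15,000 range has been used: income = $126,400 + $15,000 × 2,584/9,690 = $130,400.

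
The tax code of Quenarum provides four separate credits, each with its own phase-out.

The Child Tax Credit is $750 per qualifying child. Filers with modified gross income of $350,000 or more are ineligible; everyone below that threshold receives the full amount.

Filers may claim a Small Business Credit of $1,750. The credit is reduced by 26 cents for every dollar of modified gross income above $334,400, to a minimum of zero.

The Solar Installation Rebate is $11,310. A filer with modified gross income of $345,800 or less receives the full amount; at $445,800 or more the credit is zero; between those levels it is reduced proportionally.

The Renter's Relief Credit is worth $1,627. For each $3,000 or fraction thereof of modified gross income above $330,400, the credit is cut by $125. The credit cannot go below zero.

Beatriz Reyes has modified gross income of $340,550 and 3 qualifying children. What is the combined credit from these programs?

Child Tax Credit: base = 3 × $750 = $2,250. $340,550 is below the $350,000 cutoff, so the full $2,250 applies.
Small Business Credit: 26% of the $6,150 excess over $334,400 is $1,599; credit = $1,750 − $1,599 = $151.
Solar Installation Rebate: $340,550 is at or below the $345,800 threshold, so the full $11,310 applies.
Renter's Relief Credit: income exceeds $330,400 by $10,150, which is 4 full-or-partial $3,000 increments; reduction = 4 × $125 = $500, leaving $1,127.
Total: $2,250 + $151 + $11,310 + $1,127 = $14,838.

$14,838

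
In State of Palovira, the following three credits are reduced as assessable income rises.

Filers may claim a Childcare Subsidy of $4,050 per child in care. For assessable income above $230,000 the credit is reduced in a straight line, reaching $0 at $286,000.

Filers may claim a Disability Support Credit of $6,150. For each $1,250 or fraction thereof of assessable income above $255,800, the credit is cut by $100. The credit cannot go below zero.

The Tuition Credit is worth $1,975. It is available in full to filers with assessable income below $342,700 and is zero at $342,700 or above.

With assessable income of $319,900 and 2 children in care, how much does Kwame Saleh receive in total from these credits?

$2,925

Childcare Subsidy: base = 2 × $4,050 = $8,100. $319,900 is at or above $286,000, so the credit is $0.
Disability Support Credit: income exceeds $255,800 by $64,100, which is 52 full-or-partial $1,250 increments; reduction = 52 × $100 = $5,200, leaving $950.
Tuition Credit: $319,900 is below the $342,700 cutoff, so the full $1,975 applies.
Total: $0 + $950 + $1,975 = $2,925.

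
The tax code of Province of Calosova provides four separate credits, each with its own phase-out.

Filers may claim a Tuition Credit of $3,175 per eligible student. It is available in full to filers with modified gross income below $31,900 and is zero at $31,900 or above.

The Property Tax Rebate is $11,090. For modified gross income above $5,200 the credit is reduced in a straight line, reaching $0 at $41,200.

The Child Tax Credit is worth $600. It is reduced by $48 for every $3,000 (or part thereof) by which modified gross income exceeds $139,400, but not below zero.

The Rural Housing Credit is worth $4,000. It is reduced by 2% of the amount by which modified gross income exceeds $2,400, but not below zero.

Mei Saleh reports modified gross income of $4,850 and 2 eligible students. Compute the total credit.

Tuition Credit: base = 2 × $3,175 = $6,350. $4,850 is below the $31,900 cutoff, so the full $6,350 applies.
Property Tax Rebate: $4,850 is at or below the $5,200 threshold, so the full $11,090 applies.
Child Tax Credit: $4,850 is at or below the $139,400 threshold, so the full $600 applies.
Rural Housing Credit: 2% of the $2,450 excess over $2,400 is $49; credit = $4,000 − $49 = $3,951.
Total: $6,350 + $11,090 + $600 + $3,951 = $21,991.

$21,991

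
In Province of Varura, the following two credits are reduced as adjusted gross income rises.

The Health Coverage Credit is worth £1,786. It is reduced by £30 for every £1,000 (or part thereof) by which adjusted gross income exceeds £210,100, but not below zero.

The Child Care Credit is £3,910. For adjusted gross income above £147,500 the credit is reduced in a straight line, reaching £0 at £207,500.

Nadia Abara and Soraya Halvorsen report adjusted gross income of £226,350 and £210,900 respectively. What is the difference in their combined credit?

£480

Nadia (£226,350): Health Coverage Credit: income exceeds £210,100 by £16,250, which is 17 full-or-partial £1,000 increments; reduction = 17 × £30 = £510, leaving £1,276. Child Care Credit: £226,350 is at or above £207,500, so the credit is £0. total £1,276 + £0 = £1,276
Soraya (£210,900): Health Coverage Credit: income exceeds £210,100 by £800, which is 1 full-or-partial £1,000 increment; reduction = 1 × £30 = £30, leaving £1,756. Child Care Credit: £210,900 is at or above £207,500, so the credit is £0. total £1,756 + £0 = £1,756
Difference: |£1,276 − £1,756| = £480.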